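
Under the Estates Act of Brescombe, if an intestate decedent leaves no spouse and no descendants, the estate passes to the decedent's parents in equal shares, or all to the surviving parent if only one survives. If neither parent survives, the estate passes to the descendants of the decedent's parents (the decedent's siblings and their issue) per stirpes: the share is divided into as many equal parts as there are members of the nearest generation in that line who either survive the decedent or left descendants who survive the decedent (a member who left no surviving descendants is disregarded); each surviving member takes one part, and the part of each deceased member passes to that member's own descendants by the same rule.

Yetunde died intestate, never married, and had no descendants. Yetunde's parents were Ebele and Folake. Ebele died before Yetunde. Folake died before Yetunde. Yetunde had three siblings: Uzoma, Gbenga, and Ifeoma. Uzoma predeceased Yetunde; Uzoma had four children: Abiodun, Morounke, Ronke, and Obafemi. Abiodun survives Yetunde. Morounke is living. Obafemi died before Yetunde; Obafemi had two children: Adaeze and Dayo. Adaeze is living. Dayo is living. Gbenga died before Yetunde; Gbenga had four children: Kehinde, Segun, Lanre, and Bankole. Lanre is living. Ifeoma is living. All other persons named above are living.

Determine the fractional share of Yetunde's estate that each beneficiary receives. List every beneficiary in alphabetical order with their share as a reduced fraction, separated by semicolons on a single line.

Neither parent survives and there are no descendants, so the estate passes to Yetunde's siblings and their issue per stirpes.
The estate is divided into 3 equal shares of 1/3 among Uzoma, Gbenga, Ifeoma.
Uzoma predeceased; the 1/3 allotted to Uzoma's branch passes to Uzoma's issue by representation.
The 1/3 is divided into 4 equal shares of 1/12 among Abiodun, Morounke, Ronke, Obafemi.
Abiodun is living and takes 1/12.
Morounke is living and takes 1/12.
Ronke is living and takes 1/12.
Obafemi predeceased; the 1/12 allotted to Obafemi's branch passes to Obafemi's issue by representation.
The 1/12 is divided into 2 equal shares of 1/24 among Adaeze, Dayo.
Adaeze is living and takes 1/24.
Dayo is living and takes 1/24.
Gbenga predeceased; the 1/3 allotted to Gbenga's branch passes to Gbenga's issue by representation.
The 1/3 is divided into 4 equal shares of 1/12 among Kehinde, Segun, Lanre, Bankole.
Kehinde is living and takes 1/12.
Segun is living and takes 1/12.
Lanre is living and takes 1/12.
Bankole is living and takes 1/12.
Ifeoma is living and takes 1/3.

Abiodun 1/12; Adaeze 1/24; Bankole 1/12; Dayo 1/24; Ifeoma 1/3; Kehinde 1/12; Lanre 1/12; Morounke 1/12; Ronke 1/12; Segun 1/12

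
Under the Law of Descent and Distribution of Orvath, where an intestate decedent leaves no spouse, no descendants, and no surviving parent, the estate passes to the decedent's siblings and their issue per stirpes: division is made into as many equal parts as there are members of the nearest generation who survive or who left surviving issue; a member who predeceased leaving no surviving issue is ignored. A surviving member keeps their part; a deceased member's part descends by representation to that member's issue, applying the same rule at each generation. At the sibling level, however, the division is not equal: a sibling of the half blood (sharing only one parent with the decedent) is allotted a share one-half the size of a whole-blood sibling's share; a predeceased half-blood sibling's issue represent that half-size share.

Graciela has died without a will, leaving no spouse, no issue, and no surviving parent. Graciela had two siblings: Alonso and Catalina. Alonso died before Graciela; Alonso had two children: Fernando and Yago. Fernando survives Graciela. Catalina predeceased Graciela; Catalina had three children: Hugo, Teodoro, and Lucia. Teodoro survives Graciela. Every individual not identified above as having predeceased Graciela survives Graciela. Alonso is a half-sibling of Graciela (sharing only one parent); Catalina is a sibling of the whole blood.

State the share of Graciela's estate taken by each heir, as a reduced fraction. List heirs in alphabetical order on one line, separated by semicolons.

No spouse, descendants, or parent survives, so the estate passes to Graciela's siblings per stirpes.
Half-blood siblings count for one-half the weight of whole-blood siblings at the initial division.
Dividing 1 in proportion to weights (total weight 3/2): Alonso (weight 1/2) → 1/3; Catalina (weight 1) → 2/3.
Alonso predeceased; the 1/3 allotted to Alonso's branch passes to Alonso's issue by representation.
The 1/3 is divided into 2 equal shares of 1/6 among Fernando, Yago.
Fernando is living and takes 1/6.
Yago is living and takes 1/6.
Catalina predeceased; the 2/3 allotted to Catalina's branch passes to Catalina's issue by representation.
The 2/3 is divided into 3 equal shares of 2/9 among Hugo, Teodoro, Lucia.
Hugo is living and takes 2/9.
Teodoro is living and takes 2/9.
Lucia is living and takes 2/9.

Fernando 1/6; Hugo 2/9; Lucia 2/9; Teodoro 2/9; Yago 1/6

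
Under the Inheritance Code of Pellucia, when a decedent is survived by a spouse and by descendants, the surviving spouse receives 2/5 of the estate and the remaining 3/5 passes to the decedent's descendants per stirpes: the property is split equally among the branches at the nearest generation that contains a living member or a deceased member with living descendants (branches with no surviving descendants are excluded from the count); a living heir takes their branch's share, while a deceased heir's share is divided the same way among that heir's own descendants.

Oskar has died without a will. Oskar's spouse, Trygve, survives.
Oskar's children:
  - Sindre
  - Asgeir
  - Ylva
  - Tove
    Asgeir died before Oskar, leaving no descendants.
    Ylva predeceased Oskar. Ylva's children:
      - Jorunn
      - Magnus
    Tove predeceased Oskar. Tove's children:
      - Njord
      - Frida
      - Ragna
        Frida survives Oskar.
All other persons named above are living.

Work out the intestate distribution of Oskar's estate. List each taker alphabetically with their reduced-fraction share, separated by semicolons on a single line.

Frida 1/15; Jorunn 1/10; Magnus 1/10; Njord 1/15; Ragna 1/15; Sindre 1/5; Trygve 2/5

Trygve, as surviving spouse, takes 2/5.
The remaining 3/5 passes to Oskar's descendants per stirpes.
Asgeir left no surviving issue, so that branch lapses and is disregarded.
The 3/5 is divided into 3 equal shares of 1/5 among Sindre, Ylva, Tove.
Sindre is living and takes 1/5.
Ylva predeceased; the 1/5 allotted to Ylva's branch passes to Ylva's issue by representation.
The 1/5 is divided into 2 equal shares of 1/10 among Jorunn, Magnus.
Jorunn is living and takes 1/10.
Magnus is living and takes 1/10.
Tove predeceased; the 1/5 allotted to Tove's branch passes to Tove's issue by representation.
The 1/5 is divided into 3 equal shares of 1/15 among Njord, Frida, Ragna.
Njord is living and takes 1/15.
Frida is living and takes 1/15.
Ragna is living and takes 1/15.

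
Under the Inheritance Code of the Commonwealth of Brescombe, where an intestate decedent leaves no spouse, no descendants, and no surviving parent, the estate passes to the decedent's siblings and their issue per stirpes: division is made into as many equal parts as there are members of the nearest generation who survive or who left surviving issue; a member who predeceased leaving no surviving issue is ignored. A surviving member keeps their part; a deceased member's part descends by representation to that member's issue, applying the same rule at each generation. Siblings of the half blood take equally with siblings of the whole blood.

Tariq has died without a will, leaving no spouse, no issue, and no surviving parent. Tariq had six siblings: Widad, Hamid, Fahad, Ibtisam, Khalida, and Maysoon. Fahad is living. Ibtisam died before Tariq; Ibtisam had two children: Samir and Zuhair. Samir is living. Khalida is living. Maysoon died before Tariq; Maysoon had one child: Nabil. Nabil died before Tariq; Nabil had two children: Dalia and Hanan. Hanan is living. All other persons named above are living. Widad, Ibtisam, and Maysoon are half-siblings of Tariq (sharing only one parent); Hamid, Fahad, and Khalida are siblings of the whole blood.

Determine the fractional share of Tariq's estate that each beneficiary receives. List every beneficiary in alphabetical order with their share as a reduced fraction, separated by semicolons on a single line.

No spouse, descendants, or parent survives, so the estate passes to Tariq's siblings per stirpes.
Half-blood and whole-blood siblings take equally under the stated rule.
The estate is divided into 6 equal shares of 1/6 among Widad, Hamid, Fahad, Ibtisam, Khalida, Maysoon.
Widad is living and takes 1/6.
Hamid is living and takes 1/6.
Fahad is living and takes 1/6.
Ibtisam predeceased; the 1/6 allotted to Ibtisam's branch passes to Ibtisam's issue by representation.
The 1/6 is divided into 2 equal shares of 1/12 among Samir, Zuhair.
Samir is living and takes 1/12.
Zuhair is living and takes 1/12.
Khalida is living and takes 1/6.
Maysoon predeceased; the 1/6 allotted to Maysoon's branch passes to Maysoon's issue by representation.
Nabil's line is the sole branch at this level, so the full 1/6 passes to Nabil's issue by representation.
The 1/6 is divided into 2 equal shares of 1/12 among Dalia, Hanan.
Dalia is living and takes 1/12.
Hanan is living and takes 1/12.

Dalia 1/12; Fahad 1/6; Hamid 1/6; Hanan 1/12; Khalida 1/6; Samir 1/12; Widad 1/6; Zuhair 1/12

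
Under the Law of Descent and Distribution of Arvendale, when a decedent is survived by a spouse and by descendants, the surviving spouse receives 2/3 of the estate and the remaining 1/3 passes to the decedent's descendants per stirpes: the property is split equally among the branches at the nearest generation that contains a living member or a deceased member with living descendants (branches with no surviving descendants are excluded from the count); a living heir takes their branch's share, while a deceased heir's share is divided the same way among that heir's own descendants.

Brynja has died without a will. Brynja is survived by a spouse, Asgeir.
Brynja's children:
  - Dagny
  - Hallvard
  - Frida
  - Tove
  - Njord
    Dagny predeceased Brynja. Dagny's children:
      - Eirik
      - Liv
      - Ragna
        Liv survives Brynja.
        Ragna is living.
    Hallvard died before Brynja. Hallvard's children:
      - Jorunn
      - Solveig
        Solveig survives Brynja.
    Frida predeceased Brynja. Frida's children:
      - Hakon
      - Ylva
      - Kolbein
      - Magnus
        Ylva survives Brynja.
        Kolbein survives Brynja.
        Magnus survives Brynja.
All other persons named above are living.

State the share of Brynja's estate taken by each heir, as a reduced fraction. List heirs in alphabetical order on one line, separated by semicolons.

Asgeir 2/3; Eirik 1/45; Hakon 1/60; Jorunn 1/30; Kolbein 1/60; Liv 1/45; Magnus 1/60; Njord 1/15; Ragna 1/45; Solveig 1/30; Tove 1/15; Ylva 1/60

Asgeir, as surviving spouse, takes 2/3.
The remaining 1/3 passes to Brynja's descendants per stirpes.
The 1/3 is divided into 5 equal shares of 1/15 among Dagny, Hallvard, Frida, Tove, Njord.
Dagny predeceased; the 1/15 allotted to Dagny's branch passes to Dagny's issue by representation.
The 1/15 is divided into 3 equal shares of 1/45 among Eirik, Liv, Ragna.
Eirik is living and takes 1/45.
Liv is living and takes 1/45.
Ragna is living and takes 1/45.
Hallvard predeceased; the 1/15 allotted to Hallvard's branch passes to Hallvard's issue by representation.
The 1/15 is divided into 2 equal shares of 1/30 among Jorunn, Solveig.
Jorunn is living and takes 1/30.
Solveig is living and takes 1/30.
Frida predeceased; the 1/15 allotted to Frida's branch passes to Frida's issue by representation.
The 1/15 is divided into 4 equal shares of 1/60 among Hakon, Ylva, Kolbein, Magnus.
Hakon is living and takes 1/60.
Ylva is living and takes 1/60.
Kolbein is living and takes 1/60.
Magnus is living and takes 1/60.
Tove is living and takes 1/15.
Njord is living and takes 1/15.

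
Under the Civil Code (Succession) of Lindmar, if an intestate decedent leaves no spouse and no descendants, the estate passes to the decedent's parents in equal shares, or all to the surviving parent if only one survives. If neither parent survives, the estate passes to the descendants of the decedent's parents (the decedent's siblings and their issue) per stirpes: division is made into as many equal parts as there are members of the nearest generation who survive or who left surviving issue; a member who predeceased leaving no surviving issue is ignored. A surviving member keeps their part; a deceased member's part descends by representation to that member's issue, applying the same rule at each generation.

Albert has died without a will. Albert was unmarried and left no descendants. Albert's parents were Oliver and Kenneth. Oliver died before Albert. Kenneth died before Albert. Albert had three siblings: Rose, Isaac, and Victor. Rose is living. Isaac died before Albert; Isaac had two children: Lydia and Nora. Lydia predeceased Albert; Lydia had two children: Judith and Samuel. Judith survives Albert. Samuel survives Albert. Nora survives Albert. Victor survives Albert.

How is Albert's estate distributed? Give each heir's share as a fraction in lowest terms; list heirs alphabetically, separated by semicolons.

Neither parent survives and there are no descendants, so the estate passes to Albert's siblings and their issue per stirpes.
The estate is divided into 3 equal shares of 1/3 among Rose, Isaac, Victor.
Rose is living and takes 1/3.
Isaac predeceased; the 1/3 allotted to Isaac's branch passes to Isaac's issue by representation.
The 1/3 is divided into 2 equal shares of 1/6 among Lydia, Nora.
Lydia predeceased; the 1/6 allotted to Lydia's branch passes to Lydia's issue by representation.
The 1/6 is divided into 2 equal shares of 1/12 among Judith, Samuel.
Judith is living and takes 1/12.
Samuel is living and takes 1/12.
Nora is living and takes 1/6.
Victor is living and takes 1/3.

Judith 1/12; Nora 1/6; Rose 1/3; Samuel 1/12; Victor 1/3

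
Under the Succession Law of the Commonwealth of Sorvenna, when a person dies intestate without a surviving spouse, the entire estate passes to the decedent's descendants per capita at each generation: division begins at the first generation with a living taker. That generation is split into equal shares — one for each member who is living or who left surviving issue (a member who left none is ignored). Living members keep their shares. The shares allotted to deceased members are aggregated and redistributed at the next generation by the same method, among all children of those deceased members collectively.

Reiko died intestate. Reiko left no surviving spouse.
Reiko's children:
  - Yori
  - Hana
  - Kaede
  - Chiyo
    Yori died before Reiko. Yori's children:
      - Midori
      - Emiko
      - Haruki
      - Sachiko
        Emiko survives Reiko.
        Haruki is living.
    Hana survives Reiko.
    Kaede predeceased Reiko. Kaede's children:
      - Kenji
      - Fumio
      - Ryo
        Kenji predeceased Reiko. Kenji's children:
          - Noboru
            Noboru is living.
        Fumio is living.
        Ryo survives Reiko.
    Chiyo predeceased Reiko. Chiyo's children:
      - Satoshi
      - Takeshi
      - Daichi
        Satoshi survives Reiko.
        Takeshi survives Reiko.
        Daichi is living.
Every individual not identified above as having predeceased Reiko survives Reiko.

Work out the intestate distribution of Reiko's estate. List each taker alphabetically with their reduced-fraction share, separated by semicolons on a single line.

There is no surviving spouse, so the entire estate passes to Reiko's descendants per capita at each generation.
At generation 1 (Yori, Hana, Kaede, Chiyo) there are 4 shares of (1)/4 = 1/4 each.
Living: Hana — each takes 1/4.
Deceased: Yori, Kaede, and Chiyo. Their combined 3/4 is pooled and carried to generation 2.
At generation 2 (Midori, Emiko, Haruki, Sachiko, Kenji, Fumio, Ryo, Satoshi, Takeshi, Daichi) there are 10 shares of (3/4)/10 = 3/40 each.
Living: Midori, Emiko, Haruki, Sachiko, Fumio, Ryo, Satoshi, Takeshi, and Daichi — each takes 3/40.
Deceased: Kenji. That 3/40 share is carried to generation 3.
At generation 3 (Noboru) there are 1 shares of (3/40)/1 = 3/40 each.
Living: Noboru — each takes 3/40.

Daichi 3/40; Emiko 3/40; Fumio 3/40; Hana 1/4; Haruki 3/40; Midori 3/40; Noboru 3/40; Ryo 3/40; Sachiko 3/40; Satoshi 3/40; Takeshi 3/40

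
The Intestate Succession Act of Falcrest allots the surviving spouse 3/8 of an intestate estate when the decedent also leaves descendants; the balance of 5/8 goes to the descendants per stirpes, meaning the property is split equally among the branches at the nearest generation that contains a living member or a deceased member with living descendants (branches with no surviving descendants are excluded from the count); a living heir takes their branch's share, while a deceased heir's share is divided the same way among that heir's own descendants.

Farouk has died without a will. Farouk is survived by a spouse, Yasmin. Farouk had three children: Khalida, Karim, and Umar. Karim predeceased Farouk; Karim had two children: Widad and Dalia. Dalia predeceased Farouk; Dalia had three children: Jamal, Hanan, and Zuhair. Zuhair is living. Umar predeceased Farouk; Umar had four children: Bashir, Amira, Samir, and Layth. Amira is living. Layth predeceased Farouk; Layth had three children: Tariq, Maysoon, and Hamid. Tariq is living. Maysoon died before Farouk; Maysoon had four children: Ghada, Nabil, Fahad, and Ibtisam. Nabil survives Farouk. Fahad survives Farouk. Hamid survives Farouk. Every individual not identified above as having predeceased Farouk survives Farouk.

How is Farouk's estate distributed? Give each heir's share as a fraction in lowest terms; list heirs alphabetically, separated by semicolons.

Amira 5/96; Bashir 5/96; Fahad 5/1152; Ghada 5/1152; Hamid 5/288; Hanan 5/144; Ibtisam 5/1152; Jamal 5/144; Khalida 5/24; Nabil 5/1152; Samir 5/96; Tariq 5/288; Widad 5/48; Yasmin 3/8; Zuhair 5/144

Yasmin, as surviving spouse, takes 3/8.
The remaining 5/8 passes to Farouk's descendants per stirpes.
The 5/8 is divided into 3 equal shares of 5/24 among Khalida, Karim, Umar.
Khalida is living and takes 5/24.
Karim predeceased; the 5/24 allotted to Karim's branch passes to Karim's issue by representation.
The 5/24 is divided into 2 equal shares of 5/48 among Widad, Dalia.
Widad is living and takes 5/48.
Dalia predeceased; the 5/48 allotted to Dalia's branch passes to Dalia's issue by representation.
The 5/48 is divided into 3 equal shares of 5/144 among Jamal, Hanan, Zuhair.
Jamal is living and takes 5/144.
Hanan is living and takes 5/144.
Zuhair is living and takes 5/144.
Umar predeceased; the 5/24 allotted to Umar's branch passes to Umar's issue by representation.
The 5/24 is divided into 4 equal shares of 5/96 among Bashir, Amira, Samir, Layth.
Bashir is living and takes 5/96.
Amira is living and takes 5/96.
Samir is living and takes 5/96.
Layth predeceased; the 5/96 allotted to Layth's branch passes to Layth's issue by representation.
The 5/96 is divided into 3 equal shares of 5/288 among Tariq, Maysoon, Hamid.
Tariq is living and takes 5/288.
Maysoon predeceased; the 5/288 allotted to Maysoon's branch passes to Maysoon's issue by representation.
The 5/288 is divided into 4 equal shares of 5/1152 among Ghada, Nabil, Fahad, Ibtisam.
Ghada is living and takes 5/1152.
Nabil is living and takes 5/1152.
Fahad is living and takes 5/1152.
Ibtisam is living and takes 5/1152.
Hamid is living and takes 5/288.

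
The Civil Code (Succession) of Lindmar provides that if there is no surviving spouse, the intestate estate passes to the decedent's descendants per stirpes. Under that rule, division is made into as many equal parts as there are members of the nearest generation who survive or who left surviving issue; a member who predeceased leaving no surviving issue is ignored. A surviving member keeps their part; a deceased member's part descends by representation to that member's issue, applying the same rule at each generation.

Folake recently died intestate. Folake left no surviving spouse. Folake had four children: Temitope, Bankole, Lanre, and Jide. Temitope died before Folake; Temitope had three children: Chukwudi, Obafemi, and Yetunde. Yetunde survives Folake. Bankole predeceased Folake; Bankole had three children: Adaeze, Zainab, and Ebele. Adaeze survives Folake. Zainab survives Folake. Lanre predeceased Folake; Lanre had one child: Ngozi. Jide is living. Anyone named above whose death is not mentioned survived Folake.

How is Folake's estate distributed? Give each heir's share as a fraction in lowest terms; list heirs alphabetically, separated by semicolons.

Adaeze 1/12; Chukwudi 1/12; Ebele 1/12; Jide 1/4; Ngozi 1/4; Obafemi 1/12; Yetunde 1/12; Zainab 1/12

There is no surviving spouse, so the entire estate passes to Folake's descendants per stirpes.
The estate is divided into 4 equal shares of 1/4 among Temitope, Bankole, Lanre, Jide.
Temitope predeceased; the 1/4 allotted to Temitope's branch passes to Temitope's issue by representation.
The 1/4 is divided into 3 equal shares of 1/12 among Chukwudi, Obafemi, Yetunde.
Chukwudi is living and takes 1/12.
Obafemi is living and takes 1/12.
Yetunde is living and takes 1/12.
Bankole predeceased; the 1/4 allotted to Bankole's branch passes to Bankole's issue by representation.
The 1/4 is divided into 3 equal shares of 1/12 among Adaeze, Zainab, Ebele.
Adaeze is living and takes 1/12.
Zainab is living and takes 1/12.
Ebele is living and takes 1/12.
Lanre predeceased; the 1/4 allotted to Lanre's branch passes to Lanre's issue by representation.
Ngozi is the sole taker at this level and receives the full 1/4.
Jide is living and takes 1/4.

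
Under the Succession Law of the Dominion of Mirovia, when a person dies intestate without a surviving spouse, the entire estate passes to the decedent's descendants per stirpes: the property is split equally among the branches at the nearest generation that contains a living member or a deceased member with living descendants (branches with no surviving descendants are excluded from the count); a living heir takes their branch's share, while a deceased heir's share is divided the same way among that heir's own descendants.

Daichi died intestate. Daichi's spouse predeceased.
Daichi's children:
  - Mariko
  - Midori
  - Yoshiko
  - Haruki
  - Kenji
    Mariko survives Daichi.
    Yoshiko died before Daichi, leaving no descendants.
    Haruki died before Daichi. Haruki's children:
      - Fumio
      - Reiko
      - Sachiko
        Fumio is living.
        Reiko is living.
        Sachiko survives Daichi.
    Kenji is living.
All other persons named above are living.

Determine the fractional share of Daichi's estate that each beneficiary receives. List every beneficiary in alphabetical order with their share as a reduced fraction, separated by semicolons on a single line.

Fumio 1/12; Kenji 1/4; Mariko 1/4; Midori 1/4; Reiko 1/12; Sachiko 1/12

There is no surviving spouse, so the entire estate passes to Daichi's descendants per stirpes.
Yoshiko left no surviving issue, so that branch lapses and is disregarded.
The estate is divided into 4 equal shares of 1/4 among Mariko, Midori, Haruki, Kenji.
Mariko is living and takes 1/4.
Midori is living and takes 1/4.
Haruki predeceased; the 1/4 allotted to Haruki's branch passes to Haruki's issue by representation.
The 1/4 is divided into 3 equal shares of 1/12 among Fumio, Reiko, Sachiko.
Fumio is living and takes 1/12.
Reiko is living and takes 1/12.
Sachiko is living and takes 1/12.
Kenji is living and takes 1/4.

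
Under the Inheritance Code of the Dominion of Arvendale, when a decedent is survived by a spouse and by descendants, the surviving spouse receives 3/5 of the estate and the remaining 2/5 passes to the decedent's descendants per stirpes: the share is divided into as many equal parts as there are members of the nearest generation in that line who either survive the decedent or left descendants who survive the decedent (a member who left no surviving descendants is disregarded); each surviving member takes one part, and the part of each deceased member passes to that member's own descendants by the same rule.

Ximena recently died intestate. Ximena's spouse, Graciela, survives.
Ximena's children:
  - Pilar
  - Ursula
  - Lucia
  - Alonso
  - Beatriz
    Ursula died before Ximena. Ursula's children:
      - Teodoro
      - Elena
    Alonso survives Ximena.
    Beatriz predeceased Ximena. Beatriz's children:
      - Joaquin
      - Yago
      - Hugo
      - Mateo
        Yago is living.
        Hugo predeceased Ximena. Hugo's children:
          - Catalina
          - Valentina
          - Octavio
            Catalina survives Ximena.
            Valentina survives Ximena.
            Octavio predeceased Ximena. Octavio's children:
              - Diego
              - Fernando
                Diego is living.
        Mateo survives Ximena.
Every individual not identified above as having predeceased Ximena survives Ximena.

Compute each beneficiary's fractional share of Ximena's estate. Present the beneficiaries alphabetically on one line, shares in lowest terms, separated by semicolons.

Graciela, as surviving spouse, takes 3/5.
The remaining 2/5 passes to Ximena's descendants per stirpes.
The 2/5 is divided into 5 equal shares of 2/25 among Pilar, Ursula, Lucia, Alonso, Beatriz.
Pilar is living and takes 2/25.
Ursula predeceased; the 2/25 allotted to Ursula's branch passes to Ursula's issue by representation.
The 2/25 is divided into 2 equal shares of 1/25 among Teodoro, Elena.
Teodoro is living and takes 1/25.
Elena is living and takes 1/25.
Lucia is living and takes 2/25.
Alonso is living and takes 2/25.
Beatriz predeceased; the 2/25 allotted to Beatriz's branch passes to Beatriz's issue by representation.
The 2/25 is divided into 4 equal shares of 1/50 among Joaquin, Yago, Hugo, Mateo.
Joaquin is living and takes 1/50.
Yago is living and takes 1/50.
Hugo predeceased; the 1/50 allotted to Hugo's branch passes to Hugo's issue by representation.
The 1/50 is divided into 3 equal shares of 1/150 among Catalina, Valentina, Octavio.
Catalina is living and takes 1/150.
Valentina is living and takes 1/150.
Octavio predeceased; the 1/150 allotted to Octavio's branch passes to Octavio's issue by representation.
The 1/150 is divided into 2 equal shares of 1/300 among Diego, Fernando.
Diego is living and takes 1/300.
Fernando is living and takes 1/300.
Mateo is living and takes 1/50.

Alonso 2/25; Catalina 1/150; Diego 1/300; Elena 1/25; Fernando 1/300; Graciela 3/5; Joaquin 1/50; Lucia 2/25; Mateo 1/50; Pilar 2/25; Teodoro 1/25; Valentina 1/150; Yago 1/50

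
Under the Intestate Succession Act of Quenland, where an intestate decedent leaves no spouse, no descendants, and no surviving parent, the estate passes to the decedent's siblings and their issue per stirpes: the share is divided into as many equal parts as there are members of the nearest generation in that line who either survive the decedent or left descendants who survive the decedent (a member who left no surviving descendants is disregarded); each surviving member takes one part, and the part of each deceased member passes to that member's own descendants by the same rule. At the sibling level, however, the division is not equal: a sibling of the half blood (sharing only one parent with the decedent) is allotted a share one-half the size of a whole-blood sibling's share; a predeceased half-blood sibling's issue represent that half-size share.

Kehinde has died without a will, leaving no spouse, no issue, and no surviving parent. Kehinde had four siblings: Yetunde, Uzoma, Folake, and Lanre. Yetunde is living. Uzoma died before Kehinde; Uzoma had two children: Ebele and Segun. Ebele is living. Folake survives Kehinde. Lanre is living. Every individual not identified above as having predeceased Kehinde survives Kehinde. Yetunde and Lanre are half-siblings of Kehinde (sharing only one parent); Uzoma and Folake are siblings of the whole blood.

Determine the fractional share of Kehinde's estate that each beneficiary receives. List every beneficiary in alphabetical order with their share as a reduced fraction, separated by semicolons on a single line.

Ebele 1/6; Folake 1/3; Lanre 1/6; Segun 1/6; Yetunde 1/6

No spouse, descendants, or parent survives, so the estate passes to Kehinde's siblings per stirpes.
Half-blood siblings count for one-half the weight of whole-blood siblings at the initial division.
Dividing 1 in proportion to weights (total weight 3): Yetunde (weight 1/2) → 1/6; Uzoma (weight 1) → 1/3; Folake (weight 1) → 1/3; Lanre (weight 1/2) → 1/6.
Yetunde is living and takes 1/6.
Uzoma predeceased; the 1/3 allotted to Uzoma's branch passes to Uzoma's issue by representation.
The 1/3 is divided into 2 equal shares of 1/6 among Ebele, Segun.
Ebele is living and takes 1/6.
Segun is living and takes 1/6.
Folake is living and takes 1/3.
Lanre is living and takes 1/6.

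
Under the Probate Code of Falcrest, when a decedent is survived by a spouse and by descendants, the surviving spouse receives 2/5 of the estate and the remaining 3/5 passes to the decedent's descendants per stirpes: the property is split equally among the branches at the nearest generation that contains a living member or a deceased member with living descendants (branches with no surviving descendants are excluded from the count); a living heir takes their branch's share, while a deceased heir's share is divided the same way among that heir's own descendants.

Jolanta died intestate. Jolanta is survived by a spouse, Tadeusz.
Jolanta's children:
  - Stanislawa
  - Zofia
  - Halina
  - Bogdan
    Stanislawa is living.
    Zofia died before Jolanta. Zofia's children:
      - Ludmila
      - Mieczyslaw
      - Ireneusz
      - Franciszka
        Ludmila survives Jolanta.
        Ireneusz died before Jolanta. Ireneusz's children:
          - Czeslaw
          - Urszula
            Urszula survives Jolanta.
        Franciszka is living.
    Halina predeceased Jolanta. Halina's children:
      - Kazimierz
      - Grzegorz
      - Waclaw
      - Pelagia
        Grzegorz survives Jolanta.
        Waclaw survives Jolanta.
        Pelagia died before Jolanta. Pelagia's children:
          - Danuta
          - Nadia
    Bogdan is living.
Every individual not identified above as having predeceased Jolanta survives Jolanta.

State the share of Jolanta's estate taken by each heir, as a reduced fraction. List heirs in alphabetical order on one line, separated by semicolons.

Tadeusz, as surviving spouse, takes 2/5.
The remaining 3/5 passes to Jolanta's descendants per stirpes.
The 3/5 is divided into 4 equal shares of 3/20 among Stanislawa, Zofia, Halina, Bogdan.
Stanislawa is living and takes 3/20.
Zofia predeceased; the 3/20 allotted to Zofia's branch passes to Zofia's issue by representation.
The 3/20 is divided into 4 equal shares of 3/80 among Ludmila, Mieczyslaw, Ireneusz, Franciszka.
Ludmila is living and takes 3/80.
Mieczyslaw is living and takes 3/80.
Ireneusz predeceased; the 3/80 allotted to Ireneusz's branch passes to Ireneusz's issue by representation.
The 3/80 is divided into 2 equal shares of 3/160 among Czeslaw, Urszula.
Czeslaw is living and takes 3/160.
Urszula is living and takes 3/160.
Franciszka is living and takes 3/80.
Halina predeceased; the 3/20 allotted to Halina's branch passes to Halina's issue by representation.
The 3/20 is divided into 4 equal shares of 3/80 among Kazimierz, Grzegorz, Waclaw, Pelagia.
Kazimierz is living and takes 3/80.
Grzegorz is living and takes 3/80.
Waclaw is living and takes 3/80.
Pelagia predeceased; the 3/80 allotted to Pelagia's branch passes to Pelagia's issue by representation.
The 3/80 is divided into 2 equal shares of 3/160 among Danuta, Nadia.
Danuta is living and takes 3/160.
Nadia is living and takes 3/160.
Bogdan is living and takes 3/20.

Bogdan 3/20; Czeslaw 3/160; Danuta 3/160; Franciszka 3/80; Grzegorz 3/80; Kazimierz 3/80; Ludmila 3/80; Mieczyslaw 3/80; Nadia 3/160; Stanislawa 3/20; Tadeusz 2/5; Urszula 3/160; Waclaw 3/80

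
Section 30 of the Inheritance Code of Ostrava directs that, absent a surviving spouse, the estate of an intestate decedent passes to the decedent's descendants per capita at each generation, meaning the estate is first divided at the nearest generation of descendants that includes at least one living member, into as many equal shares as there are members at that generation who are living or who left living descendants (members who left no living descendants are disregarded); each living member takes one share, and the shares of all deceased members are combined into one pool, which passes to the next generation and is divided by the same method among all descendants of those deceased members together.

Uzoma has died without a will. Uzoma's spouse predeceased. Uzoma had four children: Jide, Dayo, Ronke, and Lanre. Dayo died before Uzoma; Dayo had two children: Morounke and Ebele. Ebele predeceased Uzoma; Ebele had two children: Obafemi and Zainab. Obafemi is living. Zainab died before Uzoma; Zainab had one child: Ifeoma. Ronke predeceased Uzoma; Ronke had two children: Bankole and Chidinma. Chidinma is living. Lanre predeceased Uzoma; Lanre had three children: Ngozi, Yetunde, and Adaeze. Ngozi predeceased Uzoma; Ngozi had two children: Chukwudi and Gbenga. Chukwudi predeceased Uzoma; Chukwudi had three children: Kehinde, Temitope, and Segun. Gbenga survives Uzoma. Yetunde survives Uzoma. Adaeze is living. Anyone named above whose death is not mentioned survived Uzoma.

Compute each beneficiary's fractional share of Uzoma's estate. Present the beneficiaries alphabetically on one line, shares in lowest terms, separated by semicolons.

There is no surviving spouse, so the entire estate passes to Uzoma's descendants per capita at each generation.
At generation 1 (Jide, Dayo, Ronke, Lanre) there are 4 shares of (1)/4 = 1/4 each.
Living: Jide — each takes 1/4.
Deceased: Dayo, Ronke, and Lanre. Their combined 3/4 is pooled and carried to generation 2.
At generation 2 (Morounke, Ebele, Bankole, Chidinma, Ngozi, Yetunde, Adaeze) there are 7 shares of (3/4)/7 = 3/28 each.
Living: Morounke, Bankole, Chidinma, Yetunde, and Adaeze — each takes 3/28.
Deceased: Ebele and Ngozi. Their combined 3/14 is pooled and carried to generation 3.
At generation 3 (Obafemi, Zainab, Chukwudi, Gbenga) there are 4 shares of (3/14)/4 = 3/56 each.
Living: Obafemi and Gbenga — each takes 3/56.
Deceased: Zainab and Chukwudi. Their combined 3/28 is pooled and carried to generation 4.
At generation 4 (Ifeoma, Kehinde, Temitope, Segun) there are 4 shares of (3/28)/4 = 3/112 each.
Living: Ifeoma, Kehinde, Temitope, and Segun — each takes 3/112.

Adaeze 3/28; Bankole 3/28; Chidinma 3/28; Gbenga 3/56; Ifeoma 3/112; Jide 1/4; Kehinde 3/112; Morounke 3/28; Obafemi 3/56; Segun 3/112; Temitope 3/112; Yetunde 3/28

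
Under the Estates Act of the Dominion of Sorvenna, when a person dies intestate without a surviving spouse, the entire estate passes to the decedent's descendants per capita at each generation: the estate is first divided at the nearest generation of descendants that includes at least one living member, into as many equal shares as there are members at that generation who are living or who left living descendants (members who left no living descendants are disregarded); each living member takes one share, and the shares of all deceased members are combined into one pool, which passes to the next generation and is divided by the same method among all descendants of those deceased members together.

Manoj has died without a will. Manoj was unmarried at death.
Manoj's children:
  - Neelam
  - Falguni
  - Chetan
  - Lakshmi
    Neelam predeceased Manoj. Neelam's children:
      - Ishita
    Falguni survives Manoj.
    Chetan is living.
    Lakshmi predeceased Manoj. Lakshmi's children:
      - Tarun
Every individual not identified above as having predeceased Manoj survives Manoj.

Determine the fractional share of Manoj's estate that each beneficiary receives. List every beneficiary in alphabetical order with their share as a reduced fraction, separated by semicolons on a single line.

Chetan 1/4; Falguni 1/4; Ishita 1/4; Tarun 1/4

There is no surviving spouse, so the entire estate passes to Manoj's descendants per capita at each generation.
At generation 1 (Neelam, Falguni, Chetan, Lakshmi) there are 4 shares of (1)/4 = 1/4 each.
Living: Falguni and Chetan — each takes 1/4.
Deceased: Neelam and Lakshmi. Their combined 1/2 is pooled and carried to generation 2.
At generation 2 (Ishita, Tarun) there are 2 shares of (1/2)/2 = 1/4 each.
Living: Ishita and Tarun — each takes 1/4.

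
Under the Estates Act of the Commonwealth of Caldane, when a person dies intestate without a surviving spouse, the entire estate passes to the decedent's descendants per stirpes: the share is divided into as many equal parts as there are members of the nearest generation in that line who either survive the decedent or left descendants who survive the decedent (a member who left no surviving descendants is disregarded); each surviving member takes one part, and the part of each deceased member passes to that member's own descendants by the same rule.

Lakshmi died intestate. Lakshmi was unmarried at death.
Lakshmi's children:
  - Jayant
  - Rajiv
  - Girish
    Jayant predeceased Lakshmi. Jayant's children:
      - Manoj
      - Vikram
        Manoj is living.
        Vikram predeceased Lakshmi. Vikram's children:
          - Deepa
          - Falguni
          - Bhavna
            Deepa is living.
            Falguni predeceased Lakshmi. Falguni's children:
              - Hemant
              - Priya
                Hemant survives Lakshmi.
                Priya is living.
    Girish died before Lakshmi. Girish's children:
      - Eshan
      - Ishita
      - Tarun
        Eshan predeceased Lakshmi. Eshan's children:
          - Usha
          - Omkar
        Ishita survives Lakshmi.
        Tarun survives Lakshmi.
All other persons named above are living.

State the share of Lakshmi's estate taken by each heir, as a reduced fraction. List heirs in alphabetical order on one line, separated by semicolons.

Bhavna 1/18; Deepa 1/18; Hemant 1/36; Ishita 1/9; Manoj 1/6; Omkar 1/18; Priya 1/36; Rajiv 1/3; Tarun 1/9; Usha 1/18

There is no surviving spouse, so the entire estate passes to Lakshmi's descendants per stirpes.
The estate is divided into 3 equal shares of 1/3 among Jayant, Rajiv, Girish.
Jayant predeceased; the 1/3 allotted to Jayant's branch passes to Jayant's issue by representation.
The 1/3 is divided into 2 equal shares of 1/6 among Manoj, Vikram.
Manoj is living and takes 1/6.
Vikram predeceased; the 1/6 allotted to Vikram's branch passes to Vikram's issue by representation.
The 1/6 is divided into 3 equal shares of 1/18 among Deepa, Falguni, Bhavna.
Deepa is living and takes 1/18.
Falguni predeceased; the 1/18 allotted to Falguni's branch passes to Falguni's issue by representation.
The 1/18 is divided into 2 equal shares of 1/36 among Hemant, Priya.
Hemant is living and takes 1/36.
Priya is living and takes 1/36.
Bhavna is living and takes 1/18.
Rajiv is living and takes 1/3.
Girish predeceased; the 1/3 allotted to Girish's branch passes to Girish's issue by representation.
The 1/3 is divided into 3 equal shares of 1/9 among Eshan, Ishita, Tarun.
Eshan predeceased; the 1/9 allotted to Eshan's branch passes to Eshan's issue by representation.
The 1/9 is divided into 2 equal shares of 1/18 among Usha, Omkar.
Usha is living and takes 1/18.
Omkar is living and takes 1/18.
Ishita is living and takes 1/9.
Tarun is living and takes 1/9.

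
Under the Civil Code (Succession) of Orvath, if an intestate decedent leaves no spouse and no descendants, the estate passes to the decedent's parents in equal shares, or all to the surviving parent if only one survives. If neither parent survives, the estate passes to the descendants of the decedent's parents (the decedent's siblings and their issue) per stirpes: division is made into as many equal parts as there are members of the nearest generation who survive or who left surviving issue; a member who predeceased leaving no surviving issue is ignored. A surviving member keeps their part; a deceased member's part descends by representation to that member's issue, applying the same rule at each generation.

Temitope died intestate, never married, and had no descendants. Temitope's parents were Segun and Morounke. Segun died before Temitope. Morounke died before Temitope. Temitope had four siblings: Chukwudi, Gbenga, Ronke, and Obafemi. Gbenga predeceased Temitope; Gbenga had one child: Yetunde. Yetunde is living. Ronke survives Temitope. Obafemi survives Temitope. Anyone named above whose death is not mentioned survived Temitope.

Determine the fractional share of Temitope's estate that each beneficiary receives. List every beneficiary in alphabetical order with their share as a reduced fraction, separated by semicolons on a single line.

Neither parent survives and there are no descendants, so the estate passes to Temitope's siblings and their issue per stirpes.
The estate is divided into 4 equal shares of 1/4 among Chukwudi, Gbenga, Ronke, Obafemi.
Chukwudi is living and takes 1/4.
Gbenga predeceased; the 1/4 allotted to Gbenga's branch passes to Gbenga's issue by representation.
Yetunde is the sole taker at this level and receives the full 1/4.
Ronke is living and takes 1/4.
Obafemi is living and takes 1/4.

Chukwudi 1/4; Obafemi 1/4; Ronke 1/4; Yetunde 1/4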